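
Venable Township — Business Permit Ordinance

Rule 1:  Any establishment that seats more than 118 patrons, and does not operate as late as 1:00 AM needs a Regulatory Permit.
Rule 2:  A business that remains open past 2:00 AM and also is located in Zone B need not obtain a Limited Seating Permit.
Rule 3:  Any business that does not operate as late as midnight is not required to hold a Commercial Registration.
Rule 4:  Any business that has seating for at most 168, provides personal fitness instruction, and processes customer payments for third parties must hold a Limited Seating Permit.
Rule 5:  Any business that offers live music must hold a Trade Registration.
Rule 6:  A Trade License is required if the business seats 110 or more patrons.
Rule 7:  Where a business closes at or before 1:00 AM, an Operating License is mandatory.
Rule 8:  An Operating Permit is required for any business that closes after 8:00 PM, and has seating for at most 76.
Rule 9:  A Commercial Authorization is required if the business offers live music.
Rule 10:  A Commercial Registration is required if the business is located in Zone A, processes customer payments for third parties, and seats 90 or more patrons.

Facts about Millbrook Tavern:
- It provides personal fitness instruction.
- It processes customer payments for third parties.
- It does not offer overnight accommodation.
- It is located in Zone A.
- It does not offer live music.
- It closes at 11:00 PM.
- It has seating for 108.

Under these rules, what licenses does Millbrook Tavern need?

Limited Seating Permit, Operating License

Rule 1: seating 108 ≤ 118; closes 11:00 PM, at/before 1:00 AM → Regulatory Permit not required.
Rule 2: closes 11:00 PM, at/before 2:00 AM; is located in Zone A (not: is located in Zone B) → Limited Seating Permit exemption does not apply.
Rule 3: closes 11:00 PM, at/before midnight → exempt from Commercial Registration.
Rule 4: seating 108 ≤ 168; provides personal fitness instruction; processes customer payments for third parties → Limited Seating Permit required.
Rule 5: does not offer live music → Trade Registration not required.
Rule 6: seating 108 < 110 → Trade License not required.
Rule 7: closes 11:00 PM, at/before 1:00 AM → Operating License required.
Rule 8: closes 11:00 PM, after 8:00 PM; seating 108 > 76 → Operating Permit not required.
Rule 9: does not offer live music → Commercial Authorization not required.
Rule 10: is located in Zone A; processes customer payments for third parties; seating 108 ≥ 90 → Commercial Registration required.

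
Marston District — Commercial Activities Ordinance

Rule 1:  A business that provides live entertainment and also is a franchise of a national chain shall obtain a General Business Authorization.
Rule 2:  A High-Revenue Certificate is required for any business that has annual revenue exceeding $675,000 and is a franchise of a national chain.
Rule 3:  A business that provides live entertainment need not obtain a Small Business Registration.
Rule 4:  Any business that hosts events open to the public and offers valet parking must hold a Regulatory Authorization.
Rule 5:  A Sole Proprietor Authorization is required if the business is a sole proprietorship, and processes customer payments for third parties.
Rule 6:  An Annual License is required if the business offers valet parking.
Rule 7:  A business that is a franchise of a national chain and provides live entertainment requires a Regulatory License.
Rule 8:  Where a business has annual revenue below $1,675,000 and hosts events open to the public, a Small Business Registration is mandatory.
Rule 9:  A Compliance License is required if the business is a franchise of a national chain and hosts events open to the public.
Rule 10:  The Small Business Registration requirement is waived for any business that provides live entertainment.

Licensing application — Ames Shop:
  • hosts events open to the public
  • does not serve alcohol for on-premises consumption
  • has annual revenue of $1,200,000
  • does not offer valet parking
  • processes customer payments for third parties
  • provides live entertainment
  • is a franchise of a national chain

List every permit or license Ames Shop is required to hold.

Rule 1: provides live entertainment; is a franchise of a national chain → General Business Authorization required.
Rule 2: revenue $1,200,000 > $675,000; is a franchise of a national chain → High-Revenue Certificate required.
Rule 3: provides live entertainment → exempt from Small Business Registration.
Rule 4: hosts events open to the public; does not offer valet parking → Regulatory Authorization not required.
Rule 5: is a franchise of a national chain (not: is a sole proprietorship); processes customer payments for third parties → Sole Proprietor Authorization not required.
Rule 6: does not offer valet parking → Annual License not required.
Rule 7: is a franchise of a national chain; provides live entertainment → Regulatory License required.
Rule 8: revenue $1,200,000 < $1,675,000; hosts events open to the public → Small Business Registration required.
Rule 9: is a franchise of a national chain; hosts events open to the public → Compliance License required.
Rule 10: provides live entertainment → exempt from Small Business Registration.

Compliance License, General Business Authorization, High-Revenue Certificate, Regulatory License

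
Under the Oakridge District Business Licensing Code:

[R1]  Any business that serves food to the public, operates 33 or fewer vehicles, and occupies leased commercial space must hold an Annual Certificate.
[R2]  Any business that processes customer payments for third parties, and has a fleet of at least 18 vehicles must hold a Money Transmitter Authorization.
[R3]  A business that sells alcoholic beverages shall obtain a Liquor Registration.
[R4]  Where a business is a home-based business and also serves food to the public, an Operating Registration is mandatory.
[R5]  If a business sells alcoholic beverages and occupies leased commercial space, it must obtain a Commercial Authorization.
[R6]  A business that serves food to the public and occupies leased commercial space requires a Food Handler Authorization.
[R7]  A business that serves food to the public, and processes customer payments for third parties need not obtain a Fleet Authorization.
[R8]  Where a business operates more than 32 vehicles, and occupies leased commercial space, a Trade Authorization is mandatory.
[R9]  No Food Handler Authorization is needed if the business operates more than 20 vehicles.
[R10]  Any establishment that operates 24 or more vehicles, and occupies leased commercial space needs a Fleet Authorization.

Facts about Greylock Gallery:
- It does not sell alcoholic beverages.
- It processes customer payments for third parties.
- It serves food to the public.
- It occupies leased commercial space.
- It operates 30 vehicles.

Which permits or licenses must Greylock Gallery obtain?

[R1] serves food to the public; vehicles 30 ≤ 33; occupies leased commercial space → Annual Certificate required.
[R2] processes customer payments for third parties; vehicles 30 ≥ 18 → Money Transmitter Authorization required.
[R3] does not sell alcoholic beverages → Liquor Registration not required.
[R4] occupies leased commercial space (not: is a home-based business); serves food to the public → Operating Registration not required.
[R5] does not sell alcoholic beverages; occupies leased commercial space → Commercial Authorization not required.
[R6] serves food to the public; occupies leased commercial space → Food Handler Authorization required.
[R7] serves food to the public; processes customer payments for third parties → exempt from Fleet Authorization.
[R8] vehicles 30 ≤ 32; occupies leased commercial space → Trade Authorization not required.
[R9] vehicles 30 > 20 → exempt from Food Handler Authorization.
[R10] vehicles 30 ≥ 24; occupies leased commercial space → Fleet Authorization required.

Annual Certificate, Money Transmitter Authorization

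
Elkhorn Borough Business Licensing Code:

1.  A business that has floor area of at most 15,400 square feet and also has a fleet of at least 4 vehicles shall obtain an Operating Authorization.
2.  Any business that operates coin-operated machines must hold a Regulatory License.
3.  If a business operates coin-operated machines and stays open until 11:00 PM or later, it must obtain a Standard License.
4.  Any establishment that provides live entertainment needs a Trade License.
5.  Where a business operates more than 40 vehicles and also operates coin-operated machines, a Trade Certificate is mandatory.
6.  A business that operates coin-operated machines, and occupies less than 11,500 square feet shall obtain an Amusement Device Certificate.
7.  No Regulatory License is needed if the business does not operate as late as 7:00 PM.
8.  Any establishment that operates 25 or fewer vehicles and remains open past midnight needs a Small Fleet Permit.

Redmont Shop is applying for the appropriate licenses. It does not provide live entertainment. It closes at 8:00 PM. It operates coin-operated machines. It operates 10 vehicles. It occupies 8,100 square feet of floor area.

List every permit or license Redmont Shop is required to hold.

1. floor area 8,100 square feet ≤ 15,400 square feet; vehicles 10 ≥ 4 → Operating Authorization required.
2. operates coin-operated machines → Regulatory License required.
3. operates coin-operated machines; closes 8:00 PM, at/before 11:00 PM → Standard License not required.
4. does not provide live entertainment → Trade License not required.
5. vehicles 10 ≤ 40; operates coin-operated machines → Trade Certificate not required.
6. operates coin-operated machines; floor area 8,100 square feet < 11,500 square feet → Amusement Device Certificate required.
7. closes 8:00 PM, after 7:00 PM → Regulatory License exemption does not apply.
8. vehicles 10 ≤ 25; closes 8:00 PM, at/before midnight → Small Fleet Permit not required.

Amusement Device Certificate, Operating Authorization, Regulatory License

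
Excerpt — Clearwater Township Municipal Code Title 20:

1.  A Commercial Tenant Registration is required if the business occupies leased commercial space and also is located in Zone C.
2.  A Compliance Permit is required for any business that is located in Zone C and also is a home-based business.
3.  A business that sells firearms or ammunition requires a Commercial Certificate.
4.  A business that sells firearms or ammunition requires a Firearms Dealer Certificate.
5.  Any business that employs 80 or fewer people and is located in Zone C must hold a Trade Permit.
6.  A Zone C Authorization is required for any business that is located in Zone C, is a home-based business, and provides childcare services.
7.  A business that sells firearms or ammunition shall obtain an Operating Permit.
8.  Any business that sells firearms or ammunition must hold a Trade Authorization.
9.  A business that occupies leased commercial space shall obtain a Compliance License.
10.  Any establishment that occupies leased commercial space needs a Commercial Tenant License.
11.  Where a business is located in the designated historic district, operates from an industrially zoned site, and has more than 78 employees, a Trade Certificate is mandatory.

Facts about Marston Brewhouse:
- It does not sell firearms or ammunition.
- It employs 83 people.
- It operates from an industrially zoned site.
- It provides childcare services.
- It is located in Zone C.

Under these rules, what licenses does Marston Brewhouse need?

1. operates from an industrially zoned site (not: occupies leased commercial space); is located in Zone C → Commercial Tenant Registration not required.
2. is located in Zone C; operates from an industrially zoned site (not: is a home-based business) → Compliance Permit not required.
3. does not sell firearms or ammunition → Commercial Certificate not required.
4. does not sell firearms or ammunition → Firearms Dealer Certificate not required.
5. employees 83 > 80; is located in Zone C → Trade Permit not required.
6. is located in Zone C; operates from an industrially zoned site (not: is a home-based business); provides childcare services → Zone C Authorization not required.
7. does not sell firearms or ammunition → Operating Permit not required.
8. does not sell firearms or ammunition → Trade Authorization not required.
9. operates from an industrially zoned site (not: occupies leased commercial space) → Compliance License not required.
10. operates from an industrially zoned site (not: occupies leased commercial space) → Commercial Tenant License not required.
11. is located in Zone C (not: is located in the designated historic district); operates from an industrially zoned site; employees 83 > 78 → Trade Certificate not required.

None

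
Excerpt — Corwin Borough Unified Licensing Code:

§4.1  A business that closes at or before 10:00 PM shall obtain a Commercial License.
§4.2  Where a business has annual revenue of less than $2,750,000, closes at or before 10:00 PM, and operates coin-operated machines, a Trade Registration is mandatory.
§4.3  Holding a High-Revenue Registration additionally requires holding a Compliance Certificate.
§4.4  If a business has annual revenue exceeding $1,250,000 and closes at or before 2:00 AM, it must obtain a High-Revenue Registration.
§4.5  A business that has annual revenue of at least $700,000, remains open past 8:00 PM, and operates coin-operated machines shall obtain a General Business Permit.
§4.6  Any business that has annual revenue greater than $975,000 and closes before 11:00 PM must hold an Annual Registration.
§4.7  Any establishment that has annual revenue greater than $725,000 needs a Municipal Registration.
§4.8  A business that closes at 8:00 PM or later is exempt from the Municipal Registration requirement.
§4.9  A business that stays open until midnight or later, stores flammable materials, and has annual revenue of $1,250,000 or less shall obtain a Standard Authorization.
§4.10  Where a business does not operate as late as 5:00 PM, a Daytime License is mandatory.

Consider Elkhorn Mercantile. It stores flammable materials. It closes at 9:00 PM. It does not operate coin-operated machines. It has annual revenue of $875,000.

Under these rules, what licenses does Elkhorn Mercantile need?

§4.1 closes 9:00 PM, at/before 10:00 PM → Commercial License required.
§4.2 revenue $875,000 < $2,750,000; closes 9:00 PM, at/before 10:00 PM; does not operate coin-operated machines → Trade Registration not required.
§4.3 High-Revenue Registration is not required → no effect.
§4.4 revenue $875,000 ≤ $1,250,000; closes 9:00 PM, at/before 2:00 AM → High-Revenue Registration not required.
§4.5 revenue $875,000 ≥ $700,000; closes 9:00 PM, after 8:00 PM; does not operate coin-operated machines → General Business Permit not required.
§4.6 revenue $875,000 ≤ $975,000; closes 9:00 PM, at/before 11:00 PM → Annual Registration not required.
§4.7 revenue $875,000 > $725,000 → Municipal Registration required.
§4.8 closes 9:00 PM, after 8:00 PM → exempt from Municipal Registration.
§4.9 closes 9:00 PM, at/before midnight; stores flammable materials; revenue $875,000 ≤ $1,250,000 → Standard Authorization not required.
§4.10 closes 9:00 PM, after 5:00 PM → Daytime License not required.

Commercial License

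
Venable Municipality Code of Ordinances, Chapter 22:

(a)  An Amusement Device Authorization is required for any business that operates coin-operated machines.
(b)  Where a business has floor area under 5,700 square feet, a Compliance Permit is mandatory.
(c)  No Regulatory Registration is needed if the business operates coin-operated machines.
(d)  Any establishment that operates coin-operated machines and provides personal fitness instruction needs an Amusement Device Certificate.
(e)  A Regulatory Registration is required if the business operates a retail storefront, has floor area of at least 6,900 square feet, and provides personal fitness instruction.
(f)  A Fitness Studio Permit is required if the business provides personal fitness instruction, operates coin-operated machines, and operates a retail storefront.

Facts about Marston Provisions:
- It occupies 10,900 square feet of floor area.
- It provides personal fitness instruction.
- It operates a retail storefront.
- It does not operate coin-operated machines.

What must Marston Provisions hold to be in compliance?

Regulatory Registration

(a) does not operate coin-operated machines → Amusement Device Authorization not required.
(b) floor area 10,900 square feet ≥ 5,700 square feet → Compliance Permit not required.
(c) does not operate coin-operated machines → Regulatory Registration exemption does not apply.
(d) does not operate coin-operated machines; provides personal fitness instruction → Amusement Device Certificate not required.
(e) operates a retail storefront; floor area 10,900 square feet ≥ 6,900 square feet; provides personal fitness instruction → Regulatory Registration required.
(f) provides personal fitness instruction; does not operate coin-operated machines; operates a retail storefront → Fitness Studio Permit not required.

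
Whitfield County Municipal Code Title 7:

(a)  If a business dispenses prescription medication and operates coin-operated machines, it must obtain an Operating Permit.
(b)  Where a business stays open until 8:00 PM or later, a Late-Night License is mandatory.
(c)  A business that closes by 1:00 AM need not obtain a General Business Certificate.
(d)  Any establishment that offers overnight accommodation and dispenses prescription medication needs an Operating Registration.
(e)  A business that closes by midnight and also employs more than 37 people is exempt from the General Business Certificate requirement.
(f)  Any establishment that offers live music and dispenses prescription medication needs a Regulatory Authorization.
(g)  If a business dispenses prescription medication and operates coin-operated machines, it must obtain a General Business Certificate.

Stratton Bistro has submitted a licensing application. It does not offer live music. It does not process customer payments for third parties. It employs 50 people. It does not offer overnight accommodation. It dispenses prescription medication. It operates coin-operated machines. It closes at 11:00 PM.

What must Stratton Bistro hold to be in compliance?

(a) dispenses prescription medication; operates coin-operated machines → Operating Permit required.
(b) closes 11:00 PM, after 8:00 PM → Late-Night License required.
(c) closes 11:00 PM, at/before 1:00 AM → exempt from General Business Certificate.
(d) does not offer overnight accommodation; dispenses prescription medication → Operating Registration not required.
(e) closes 11:00 PM, at/before midnight; employees 50 > 37 → exempt from General Business Certificate.
(f) does not offer live music; dispenses prescription medication → Regulatory Authorization not required.
(g) dispenses prescription medication; operates coin-operated machines → General Business Certificate required.

Late-Night License, Operating Permit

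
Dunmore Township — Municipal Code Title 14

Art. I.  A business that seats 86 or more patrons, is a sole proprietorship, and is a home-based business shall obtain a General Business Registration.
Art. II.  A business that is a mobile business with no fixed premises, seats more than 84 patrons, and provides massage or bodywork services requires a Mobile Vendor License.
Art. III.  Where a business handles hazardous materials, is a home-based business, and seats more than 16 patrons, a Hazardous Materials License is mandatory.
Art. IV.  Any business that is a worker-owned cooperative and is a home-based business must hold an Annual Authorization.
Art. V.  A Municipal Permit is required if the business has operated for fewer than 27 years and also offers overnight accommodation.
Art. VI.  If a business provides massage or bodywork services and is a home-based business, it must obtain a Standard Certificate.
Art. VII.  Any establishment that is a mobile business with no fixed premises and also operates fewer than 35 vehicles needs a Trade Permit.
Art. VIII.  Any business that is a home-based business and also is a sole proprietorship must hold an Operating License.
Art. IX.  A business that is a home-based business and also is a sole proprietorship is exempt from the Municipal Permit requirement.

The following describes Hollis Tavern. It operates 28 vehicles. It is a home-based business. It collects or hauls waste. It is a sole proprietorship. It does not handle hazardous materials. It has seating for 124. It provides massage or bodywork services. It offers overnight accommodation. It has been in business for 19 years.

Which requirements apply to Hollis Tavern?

General Business Registration, Operating License, Standard Certificate

Art. I. seating 124 ≥ 86; is a sole proprietorship; is a home-based business → General Business Registration required.
Art. II. is a home-based business (not: is a mobile business with no fixed premises); seating 124 > 84; provides massage or bodywork services → Mobile Vendor License not required.
Art. III. does not handle hazardous materials; is a home-based business; seating 124 > 16 → Hazardous Materials License not required.
Art. IV. is a sole proprietorship (not: is a worker-owned cooperative); is a home-based business → Annual Authorization not required.
Art. V. years in business 19 < 27; offers overnight accommodation → Municipal Permit required.
Art. VI. provides massage or bodywork services; is a home-based business → Standard Certificate required.
Art. VII. is a home-based business (not: is a mobile business with no fixed premises); vehicles 28 < 35 → Trade Permit not required.
Art. VIII. is a home-based business; is a sole proprietorship → Operating License required.
Art. IX. is a home-based business; is a sole proprietorship → exempt from Municipal Permit.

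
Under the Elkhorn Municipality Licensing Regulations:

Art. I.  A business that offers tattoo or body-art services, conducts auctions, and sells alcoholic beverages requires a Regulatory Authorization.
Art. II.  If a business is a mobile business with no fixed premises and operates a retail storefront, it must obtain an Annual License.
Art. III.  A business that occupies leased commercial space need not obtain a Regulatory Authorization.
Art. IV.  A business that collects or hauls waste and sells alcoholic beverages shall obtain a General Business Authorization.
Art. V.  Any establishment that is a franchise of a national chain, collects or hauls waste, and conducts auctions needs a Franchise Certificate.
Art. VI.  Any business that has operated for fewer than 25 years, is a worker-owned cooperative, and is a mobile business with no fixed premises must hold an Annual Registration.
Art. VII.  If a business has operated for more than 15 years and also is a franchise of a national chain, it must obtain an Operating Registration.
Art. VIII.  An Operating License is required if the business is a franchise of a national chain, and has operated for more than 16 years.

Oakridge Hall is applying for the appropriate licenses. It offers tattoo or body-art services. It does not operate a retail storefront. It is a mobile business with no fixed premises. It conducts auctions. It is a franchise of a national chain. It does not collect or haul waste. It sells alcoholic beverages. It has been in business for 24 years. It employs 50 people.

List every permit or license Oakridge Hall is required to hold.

Operating License, Operating Registration, Regulatory Authorization

Art. I. offers tattoo or body-art services; conducts auctions; sells alcoholic beverages → Regulatory Authorization required.
Art. II. is a mobile business with no fixed premises; does not operate a retail storefront → Annual License not required.
Art. III. is a mobile business with no fixed premises (not: occupies leased commercial space) → Regulatory Authorization exemption does not apply.
Art. IV. does not collect or haul waste; sells alcoholic beverages → General Business Authorization not required.
Art. V. is a franchise of a national chain; does not collect or haul waste; conducts auctions → Franchise Certificate not required.
Art. VI. years in business 24 < 25; is a franchise of a national chain (not: is a worker-owned cooperative); is a mobile business with no fixed premises → Annual Registration not required.
Art. VII. years in business 24 > 15; is a franchise of a national chain → Operating Registration required.
Art. VIII. is a franchise of a national chain; years in business 24 > 16 → Operating License required.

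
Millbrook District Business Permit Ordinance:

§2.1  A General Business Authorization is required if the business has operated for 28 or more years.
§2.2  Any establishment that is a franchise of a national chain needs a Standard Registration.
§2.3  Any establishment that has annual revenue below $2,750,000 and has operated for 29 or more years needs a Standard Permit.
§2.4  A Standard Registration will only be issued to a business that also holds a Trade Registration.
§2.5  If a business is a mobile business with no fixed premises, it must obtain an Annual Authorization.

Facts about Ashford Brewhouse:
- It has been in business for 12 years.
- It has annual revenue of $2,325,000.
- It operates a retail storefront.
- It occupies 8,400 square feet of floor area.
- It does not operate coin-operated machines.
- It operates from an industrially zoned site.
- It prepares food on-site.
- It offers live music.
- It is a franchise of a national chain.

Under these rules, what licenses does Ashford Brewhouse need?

§2.1 years in business 12 < 28 → General Business Authorization not required.
§2.2 is a franchise of a national chain → Standard Registration required.
§2.3 revenue $2,325,000 < $2,750,000; years in business 12 < 29 → Standard Permit not required.
§2.4 Standard Registration is required → Trade Registration also required.
§2.5 operates from an industrially zoned site (not: is a mobile business with no fixed premises) → Annual Authorization not required.

Standard Registration, Trade Registration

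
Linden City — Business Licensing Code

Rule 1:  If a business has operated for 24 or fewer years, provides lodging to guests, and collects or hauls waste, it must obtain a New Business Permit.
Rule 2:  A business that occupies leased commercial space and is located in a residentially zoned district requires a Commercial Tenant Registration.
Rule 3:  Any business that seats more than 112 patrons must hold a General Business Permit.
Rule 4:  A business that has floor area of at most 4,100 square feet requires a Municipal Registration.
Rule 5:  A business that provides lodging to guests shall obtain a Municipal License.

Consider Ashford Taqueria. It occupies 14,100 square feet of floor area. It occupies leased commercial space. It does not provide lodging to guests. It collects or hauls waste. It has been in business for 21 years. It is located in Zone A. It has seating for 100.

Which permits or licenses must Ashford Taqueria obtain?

None

Rule 1: years in business 21 ≤ 24; does not provide lodging to guests; collects or hauls waste → New Business Permit not required.
Rule 2: occupies leased commercial space; is located in Zone A (not: is located in a residentially zoned district) → Commercial Tenant Registration not required.
Rule 3: seating 100 ≤ 112 → General Business Permit not required.
Rule 4: floor area 14,100 square feet > 4,100 square feet → Municipal Registration not required.
Rule 5: does not provide lodging to guests → Municipal License not required.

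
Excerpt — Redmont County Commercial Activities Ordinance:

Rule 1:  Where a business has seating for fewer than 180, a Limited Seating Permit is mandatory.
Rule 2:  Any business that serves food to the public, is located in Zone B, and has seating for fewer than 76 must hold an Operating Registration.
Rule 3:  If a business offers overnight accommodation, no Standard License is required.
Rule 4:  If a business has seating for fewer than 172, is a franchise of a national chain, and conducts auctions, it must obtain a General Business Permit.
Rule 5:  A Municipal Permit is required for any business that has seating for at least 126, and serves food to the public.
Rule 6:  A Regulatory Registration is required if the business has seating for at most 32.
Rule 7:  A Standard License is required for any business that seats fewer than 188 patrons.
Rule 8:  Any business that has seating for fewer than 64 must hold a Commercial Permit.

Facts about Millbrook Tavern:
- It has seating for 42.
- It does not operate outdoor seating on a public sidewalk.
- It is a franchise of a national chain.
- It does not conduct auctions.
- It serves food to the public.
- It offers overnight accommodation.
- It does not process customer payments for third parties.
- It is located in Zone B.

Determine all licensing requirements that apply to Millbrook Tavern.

Rule 1: seating 42 < 180 → Limited Seating Permit required.
Rule 2: serves food to the public; is located in Zone B; seating 42 < 76 → Operating Registration required.
Rule 3: offers overnight accommodation → exempt from Standard License.
Rule 4: seating 42 < 172; is a franchise of a national chain; does not conduct auctions → General Business Permit not required.
Rule 5: seating 42 < 126; serves food to the public → Municipal Permit not required.
Rule 6: seating 42 > 32 → Regulatory Registration not required.
Rule 7: seating 42 < 188 → Standard License required.
Rule 8: seating 42 < 64 → Commercial Permit required.

Commercial Permit, Limited Seating Permit, Operating Registration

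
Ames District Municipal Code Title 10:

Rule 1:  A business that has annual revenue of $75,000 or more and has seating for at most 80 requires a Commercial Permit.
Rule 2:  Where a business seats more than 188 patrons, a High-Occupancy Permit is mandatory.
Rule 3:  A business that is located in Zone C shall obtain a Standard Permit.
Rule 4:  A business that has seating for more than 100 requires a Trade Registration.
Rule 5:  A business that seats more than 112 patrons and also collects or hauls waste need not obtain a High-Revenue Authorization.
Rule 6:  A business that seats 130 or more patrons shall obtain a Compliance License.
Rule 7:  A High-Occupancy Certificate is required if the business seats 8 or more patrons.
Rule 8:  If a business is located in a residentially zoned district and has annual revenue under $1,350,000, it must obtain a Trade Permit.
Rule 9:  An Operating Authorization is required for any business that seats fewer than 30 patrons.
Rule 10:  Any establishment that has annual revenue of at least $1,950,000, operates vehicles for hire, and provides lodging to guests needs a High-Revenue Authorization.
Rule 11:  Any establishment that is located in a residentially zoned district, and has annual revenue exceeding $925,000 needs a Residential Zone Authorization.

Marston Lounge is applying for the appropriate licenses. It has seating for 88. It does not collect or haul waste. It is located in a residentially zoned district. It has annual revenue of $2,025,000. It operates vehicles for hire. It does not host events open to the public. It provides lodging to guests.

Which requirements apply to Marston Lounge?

High-Occupancy Certificate, High-Revenue Authorization, Residential Zone Authorization

Rule 1: revenue $2,025,000 ≥ $75,000; seating 88 > 80 → Commercial Permit not required.
Rule 2: seating 88 ≤ 188 → High-Occupancy Permit not required.
Rule 3: is located in a residentially zoned district (not: is located in Zone C) → Standard Permit not required.
Rule 4: seating 88 ≤ 100 → Trade Registration not required.
Rule 5: seating 88 ≤ 112; does not collect or haul waste → High-Revenue Authorization exemption does not apply.
Rule 6: seating 88 < 130 → Compliance License not required.
Rule 7: seating 88 ≥ 8 → High-Occupancy Certificate required.
Rule 8: is located in a residentially zoned district; revenue $2,025,000 ≥ $1,350,000 → Trade Permit not required.
Rule 9: seating 88 ≥ 30 → Operating Authorization not required.
Rule 10: revenue $2,025,000 ≥ $1,950,000; operates vehicles for hire; provides lodging to guests → High-Revenue Authorization required.
Rule 11: is located in a residentially zoned district; revenue $2,025,000 > $925,000 → Residential Zone Authorization required.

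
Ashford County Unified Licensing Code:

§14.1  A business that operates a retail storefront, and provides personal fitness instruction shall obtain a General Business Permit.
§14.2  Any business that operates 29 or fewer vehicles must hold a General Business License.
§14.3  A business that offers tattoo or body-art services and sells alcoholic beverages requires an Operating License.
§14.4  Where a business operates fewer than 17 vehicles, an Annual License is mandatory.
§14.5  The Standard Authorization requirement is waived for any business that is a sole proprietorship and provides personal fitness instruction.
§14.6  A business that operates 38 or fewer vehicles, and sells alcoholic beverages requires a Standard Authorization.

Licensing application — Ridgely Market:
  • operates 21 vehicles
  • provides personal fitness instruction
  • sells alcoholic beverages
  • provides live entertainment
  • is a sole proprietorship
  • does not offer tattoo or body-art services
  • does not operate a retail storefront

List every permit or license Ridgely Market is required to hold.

General Business License

§14.1 does not operate a retail storefront; provides personal fitness instruction → General Business Permit not required.
§14.2 vehicles 21 ≤ 29 → General Business License required.
§14.3 does not offer tattoo or body-art services; sells alcoholic beverages → Operating License not required.
§14.4 vehicles 21 ≥ 17 → Annual License not required.
§14.5 is a sole proprietorship; provides personal fitness instruction → exempt from Standard Authorization.
§14.6 vehicles 21 ≤ 38; sells alcoholic beverages → Standard Authorization required.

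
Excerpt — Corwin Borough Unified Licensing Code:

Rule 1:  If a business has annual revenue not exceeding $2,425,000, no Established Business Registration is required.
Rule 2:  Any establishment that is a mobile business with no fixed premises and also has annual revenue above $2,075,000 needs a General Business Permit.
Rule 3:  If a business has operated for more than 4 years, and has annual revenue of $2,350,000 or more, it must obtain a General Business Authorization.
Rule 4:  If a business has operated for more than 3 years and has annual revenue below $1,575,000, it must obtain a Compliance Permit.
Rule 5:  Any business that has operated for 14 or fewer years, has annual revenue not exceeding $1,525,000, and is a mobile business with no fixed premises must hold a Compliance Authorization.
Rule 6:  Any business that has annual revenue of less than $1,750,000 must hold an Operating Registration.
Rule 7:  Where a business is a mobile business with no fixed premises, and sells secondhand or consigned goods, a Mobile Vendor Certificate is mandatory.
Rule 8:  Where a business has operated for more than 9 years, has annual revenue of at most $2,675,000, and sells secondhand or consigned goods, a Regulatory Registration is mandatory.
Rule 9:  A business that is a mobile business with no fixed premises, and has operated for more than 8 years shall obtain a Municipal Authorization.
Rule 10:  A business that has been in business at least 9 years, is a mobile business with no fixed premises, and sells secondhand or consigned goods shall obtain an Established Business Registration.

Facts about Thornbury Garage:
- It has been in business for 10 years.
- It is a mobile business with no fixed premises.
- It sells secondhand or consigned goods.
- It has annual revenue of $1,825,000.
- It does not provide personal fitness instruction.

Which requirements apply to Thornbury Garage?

Rule 1: revenue $1,825,000 ≤ $2,425,000 → exempt from Established Business Registration.
Rule 2: is a mobile business with no fixed premises; revenue $1,825,000 ≤ $2,075,000 → General Business Permit not required.
Rule 3: years in business 10 > 4; revenue $1,825,000 < $2,350,000 → General Business Authorization not required.
Rule 4: years in business 10 > 3; revenue $1,825,000 ≥ $1,575,000 → Compliance Permit not required.
Rule 5: years in business 10 ≤ 14; revenue $1,825,000 > $1,525,000; is a mobile business with no fixed premises → Compliance Authorization not required.
Rule 6: revenue $1,825,000 ≥ $1,750,000 → Operating Registration not required.
Rule 7: is a mobile business with no fixed premises; sells secondhand or consigned goods → Mobile Vendor Certificate required.
Rule 8: years in business 10 > 9; revenue $1,825,000 ≤ $2,675,000; sells secondhand or consigned goods → Regulatory Registration required.
Rule 9: is a mobile business with no fixed premises; years in business 10 > 8 → Municipal Authorization required.
Rule 10: years in business 10 ≥ 9; is a mobile business with no fixed premises; sells secondhand or consigned goods → Established Business Registration required.

Mobile Vendor Certificate, Municipal Authorization, Regulatory Registration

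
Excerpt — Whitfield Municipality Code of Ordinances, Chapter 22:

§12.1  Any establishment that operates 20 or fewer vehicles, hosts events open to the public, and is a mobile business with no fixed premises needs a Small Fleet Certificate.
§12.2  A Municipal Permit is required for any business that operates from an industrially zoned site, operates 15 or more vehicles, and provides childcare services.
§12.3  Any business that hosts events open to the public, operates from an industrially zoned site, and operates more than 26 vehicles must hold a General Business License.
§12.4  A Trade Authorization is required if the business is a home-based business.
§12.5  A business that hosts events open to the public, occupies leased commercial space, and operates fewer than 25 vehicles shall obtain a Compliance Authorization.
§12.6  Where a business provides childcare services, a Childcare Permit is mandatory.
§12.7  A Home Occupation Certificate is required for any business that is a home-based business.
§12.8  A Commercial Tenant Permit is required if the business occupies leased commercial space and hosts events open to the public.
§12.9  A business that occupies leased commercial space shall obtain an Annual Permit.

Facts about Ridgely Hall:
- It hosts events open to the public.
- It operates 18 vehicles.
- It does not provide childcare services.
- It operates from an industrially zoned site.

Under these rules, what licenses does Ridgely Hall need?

None

§12.1 vehicles 18 ≤ 20; hosts events open to the public; operates from an industrially zoned site (not: is a mobile business with no fixed premises) → Small Fleet Certificate not required.
§12.2 operates from an industrially zoned site; vehicles 18 ≥ 15; does not provide childcare services → Municipal Permit not required.
§12.3 hosts events open to the public; operates from an industrially zoned site; vehicles 18 ≤ 26 → General Business License not required.
§12.4 operates from an industrially zoned site (not: is a home-based business) → Trade Authorization not required.
§12.5 hosts events open to the public; operates from an industrially zoned site (not: occupies leased commercial space); vehicles 18 < 25 → Compliance Authorization not required.
§12.6 does not provide childcare services → Childcare Permit not required.
§12.7 operates from an industrially zoned site (not: is a home-based business) → Home Occupation Certificate not required.
§12.8 operates from an industrially zoned site (not: occupies leased commercial space); hosts events open to the public → Commercial Tenant Permit not required.
§12.9 operates from an industrially zoned site (not: occupies leased commercial space) → Annual Permit not required.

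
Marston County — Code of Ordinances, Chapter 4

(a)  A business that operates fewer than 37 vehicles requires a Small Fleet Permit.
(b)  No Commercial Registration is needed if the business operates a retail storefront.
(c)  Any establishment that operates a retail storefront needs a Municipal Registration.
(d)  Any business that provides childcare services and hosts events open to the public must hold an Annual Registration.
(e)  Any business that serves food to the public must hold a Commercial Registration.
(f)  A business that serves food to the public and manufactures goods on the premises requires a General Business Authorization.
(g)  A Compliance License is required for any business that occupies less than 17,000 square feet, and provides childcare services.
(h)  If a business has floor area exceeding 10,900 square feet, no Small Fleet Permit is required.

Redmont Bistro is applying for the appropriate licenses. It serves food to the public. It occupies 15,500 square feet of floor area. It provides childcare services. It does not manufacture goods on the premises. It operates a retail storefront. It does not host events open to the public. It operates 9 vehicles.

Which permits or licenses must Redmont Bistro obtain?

Compliance License, Municipal Registration

(a) vehicles 9 < 37 → Small Fleet Permit required.
(b) operates a retail storefront → exempt from Commercial Registration.
(c) operates a retail storefront → Municipal Registration required.
(d) provides childcare services; does not host events open to the public → Annual Registration not required.
(e) serves food to the public → Commercial Registration required.
(f) serves food to the public; does not manufacture goods on the premises → General Business Authorization not required.
(g) floor area 15,500 square feet < 17,000 square feet; provides childcare services → Compliance License required.
(h) floor area 15,500 square feet > 10,900 square feet → exempt from Small Fleet Permit.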